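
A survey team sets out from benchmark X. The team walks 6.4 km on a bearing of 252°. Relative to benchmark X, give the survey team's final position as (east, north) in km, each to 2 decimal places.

(-6.09, -1.98)

Leg 1 (252°, 6.4 km): east 6.4 sin 252° = -6.09, north 6.4 cos 252° = -1.98
Summing: -6.09 km east, -1.98 km north → (-6.09, -1.98).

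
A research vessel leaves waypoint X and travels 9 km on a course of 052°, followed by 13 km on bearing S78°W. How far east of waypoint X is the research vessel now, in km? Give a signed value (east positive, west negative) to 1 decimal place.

-5.6 km

Leg 1 (052°, 9 km): east 9 sin 52° = 7.09, north 9 cos 52° = 5.54
Leg 2 (S78°W, 13 km): east 13 sin 258° = -12.72, north 13 cos 258° = -2.70
Net east component: -5.62 km.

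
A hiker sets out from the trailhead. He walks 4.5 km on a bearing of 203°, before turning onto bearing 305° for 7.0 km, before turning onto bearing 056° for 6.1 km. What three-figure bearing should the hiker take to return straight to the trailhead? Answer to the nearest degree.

143°

Leg 1 (203°, 4.5 km): east 4.5 sin 203° = -1.76, north 4.5 cos 203° = -4.14
Leg 2 (305°, 7.0 km): east 7.0 sin 305° = -5.73, north 7.0 cos 305° = 4.02
Leg 3 (056°, 6.1 km): east 6.1 sin 56° = 5.06, north 6.1 cos 56° = 3.41
Net displacement: -2.44 east, 3.28 north. Direction back to start is (2.44, -3.28): bearing = atan2(2.44, -3.28) mod 360° = 143.44° ≈ 143°.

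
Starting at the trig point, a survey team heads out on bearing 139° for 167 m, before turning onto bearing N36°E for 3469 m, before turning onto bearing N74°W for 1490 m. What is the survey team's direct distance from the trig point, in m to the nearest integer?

Leg 1 (139°, 167 m): east 167 sin 139° = 109.56, north 167 cos 139° = -126.04
Leg 2 (N36°E, 3469 m): east 3469 sin 36° = 2039.03, north 3469 cos 36° = 2806.48
Leg 3 (N74°W, 1490 m): east 1490 sin 286° = -1432.28, north 1490 cos 286° = 410.70
Net: 716.31 east, 3091.14 north. Distance = √((716.31)² + (3091.14)²) = 3173.053 m.

3173 m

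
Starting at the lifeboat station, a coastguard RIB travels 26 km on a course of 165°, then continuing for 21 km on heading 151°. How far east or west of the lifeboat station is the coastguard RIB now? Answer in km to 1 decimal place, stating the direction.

16.9 km east

Leg 1 (165°, 26 km): east 26 sin 165° = 6.73, north 26 cos 165° = -25.11
Leg 2 (151°, 21 km): east 21 sin 151° = 10.18, north 21 cos 151° = -18.37
Net east component: 16.91 km.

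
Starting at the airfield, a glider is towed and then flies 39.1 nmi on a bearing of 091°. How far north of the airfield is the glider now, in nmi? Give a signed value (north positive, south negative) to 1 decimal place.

-0.7 nmi

Leg 1 (091°, 39.1 nmi): east 39.1 sin 91° = 39.09, north 39.1 cos 91° = -0.68
Net north component: -0.68 nmi.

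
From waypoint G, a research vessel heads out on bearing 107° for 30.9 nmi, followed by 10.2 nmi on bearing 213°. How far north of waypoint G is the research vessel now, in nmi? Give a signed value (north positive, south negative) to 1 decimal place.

Leg 1 (107°, 30.9 nmi): east 30.9 sin 107° = 29.55, north 30.9 cos 107° = -9.03
Leg 2 (213°, 10.2 nmi): east 10.2 sin 213° = -5.56, north 10.2 cos 213° = -8.55
Net north component: -17.59 nmi.

-17.6 nmi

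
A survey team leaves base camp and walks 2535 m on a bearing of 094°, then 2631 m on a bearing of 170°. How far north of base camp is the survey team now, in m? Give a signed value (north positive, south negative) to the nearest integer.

Leg 1 (094°, 2535 m): east 2535 sin 94° = 2528.82, north 2535 cos 94° = -176.83
Leg 2 (170°, 2631 m): east 2631 sin 170° = 456.87, north 2631 cos 170° = -2591.03
Net north component: -2767.86 m.

-2768 m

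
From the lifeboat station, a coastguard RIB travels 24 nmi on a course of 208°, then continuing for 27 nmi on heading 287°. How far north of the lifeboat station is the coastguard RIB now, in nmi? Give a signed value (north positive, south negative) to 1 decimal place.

Leg 1 (208°, 24 nmi): east 24 sin 208° = -11.27, north 24 cos 208° = -21.19
Leg 2 (287°, 27 nmi): east 27 sin 287° = -25.82, north 27 cos 287° = 7.89
Net north component: -13.30 nmi.

-13.3 nmi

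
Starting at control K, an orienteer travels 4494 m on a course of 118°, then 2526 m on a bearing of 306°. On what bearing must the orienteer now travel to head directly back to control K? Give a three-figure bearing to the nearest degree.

288°

Leg 1 (118°, 4494 m): east 4494 sin 118° = 3967.97, north 4494 cos 118° = -2109.81
Leg 2 (306°, 2526 m): east 2526 sin 306° = -2043.58, north 2526 cos 306° = 1484.75
Net displacement: 1924.39 east, -625.06 north. Direction back to start is (-1924.39, 625.06): bearing = atan2(-1924.39, 625.06) mod 360° = 287.99° ≈ 288°.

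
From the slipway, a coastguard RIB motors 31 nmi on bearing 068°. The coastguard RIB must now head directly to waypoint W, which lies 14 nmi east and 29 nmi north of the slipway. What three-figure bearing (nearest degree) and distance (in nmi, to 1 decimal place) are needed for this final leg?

320°, 22.8 nmi

Leg 1 (068°, 31 nmi): east 31 sin 68° = 28.74, north 31 cos 68° = 11.61
Current position: (28.74, 11.61). Target: (14, 29). Remaining: Δeast = -14.74, Δnorth = 17.39.
Bearing = atan2(-14.74, 17.39) mod 360° = 319.71°; distance = √((-14.74)² + (17.39)²) = 22.796 nmi.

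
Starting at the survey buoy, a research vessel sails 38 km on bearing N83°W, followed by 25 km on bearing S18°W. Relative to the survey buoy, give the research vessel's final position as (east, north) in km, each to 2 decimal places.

(-45.44, -19.15)

Leg 1 (N83°W, 38 km): east 38 sin 277° = -37.72, north 38 cos 277° = 4.63
Leg 2 (S18°W, 25 km): east 25 sin 198° = -7.73, north 25 cos 198° = -23.78
Summing: -45.44 km east, -19.15 km north → (-45.44, -19.15).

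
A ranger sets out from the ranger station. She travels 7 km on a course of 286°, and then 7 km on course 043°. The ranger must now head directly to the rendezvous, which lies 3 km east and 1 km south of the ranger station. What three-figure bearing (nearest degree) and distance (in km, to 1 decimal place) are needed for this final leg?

Leg 1 (286°, 7 km): east 7 sin 286° = -6.73, north 7 cos 286° = 1.93
Leg 2 (043°, 7 km): east 7 sin 43° = 4.77, north 7 cos 43° = 5.12
Current position: (-1.95, 7.05). Target: (3, -1). Remaining: Δeast = 4.95, Δnorth = -8.05.
Bearing = atan2(4.95, -8.05) mod 360° = 148.38°; distance = √((4.95)² + (-8.05)²) = 9.452 km.

148°, 9.5 km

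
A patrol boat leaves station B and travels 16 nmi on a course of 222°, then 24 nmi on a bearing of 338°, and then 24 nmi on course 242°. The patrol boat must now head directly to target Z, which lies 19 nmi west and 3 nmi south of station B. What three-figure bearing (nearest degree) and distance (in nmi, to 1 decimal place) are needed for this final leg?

Leg 1 (222°, 16 nmi): east 16 sin 222° = -10.71, north 16 cos 222° = -11.89
Leg 2 (338°, 24 nmi): east 24 sin 338° = -8.99, north 24 cos 338° = 22.25
Leg 3 (242°, 24 nmi): east 24 sin 242° = -21.19, north 24 cos 242° = -11.27
Current position: (-40.89, -0.91). Target: (-19, -3). Remaining: Δeast = 21.89, Δnorth = -2.09.
Bearing = atan2(21.89, -2.09) mod 360° = 95.47°; distance = √((21.89)² + (-2.09)²) = 21.987 nmi.

095°, 22.0 nmi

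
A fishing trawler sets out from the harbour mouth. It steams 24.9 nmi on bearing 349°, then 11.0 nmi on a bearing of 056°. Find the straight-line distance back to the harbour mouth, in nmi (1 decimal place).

30.9 nmi

Leg 1 (349°, 24.9 nmi): east 24.9 sin 349° = -4.75, north 24.9 cos 349° = 24.44
Leg 2 (056°, 11.0 nmi): east 11.0 sin 56° = 9.12, north 11.0 cos 56° = 6.15
Net: 4.37 east, 30.59 north. Distance = √((4.37)² + (30.59)²) = 30.904 nmi.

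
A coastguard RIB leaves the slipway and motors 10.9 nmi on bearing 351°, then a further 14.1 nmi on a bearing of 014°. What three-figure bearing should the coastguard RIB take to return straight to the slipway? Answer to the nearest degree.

184°

Leg 1 (351°, 10.9 nmi): east 10.9 sin 351° = -1.71, north 10.9 cos 351° = 10.77
Leg 2 (014°, 14.1 nmi): east 14.1 sin 14° = 3.41, north 14.1 cos 14° = 13.68
Net displacement: 1.71 east, 24.45 north. Direction back to start is (-1.71, -24.45): bearing = atan2(-1.71, -24.45) mod 360° = 183.99° ≈ 184°.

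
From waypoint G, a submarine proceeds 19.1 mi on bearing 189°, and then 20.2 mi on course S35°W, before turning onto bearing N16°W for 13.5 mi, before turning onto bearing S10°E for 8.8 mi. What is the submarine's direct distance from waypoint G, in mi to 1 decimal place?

35.3 mi

Leg 1 (189°, 19.1 mi): east 19.1 sin 189° = -2.99, north 19.1 cos 189° = -18.86
Leg 2 (S35°W, 20.2 mi): east 20.2 sin 215° = -11.59, north 20.2 cos 215° = -16.55
Leg 3 (N16°W, 13.5 mi): east 13.5 sin 344° = -3.72, north 13.5 cos 344° = 12.98
Leg 4 (S10°E, 8.8 mi): east 8.8 sin 170° = 1.53, north 8.8 cos 170° = -8.67
Net: -16.77 east, -31.10 north. Distance = √((-16.77)² + (-31.10)²) = 35.333 mi.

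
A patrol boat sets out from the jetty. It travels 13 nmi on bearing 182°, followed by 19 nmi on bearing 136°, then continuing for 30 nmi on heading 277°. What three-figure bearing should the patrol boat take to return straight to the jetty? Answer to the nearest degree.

Leg 1 (182°, 13 nmi): east 13 sin 182° = -0.45, north 13 cos 182° = -12.99
Leg 2 (136°, 19 nmi): east 19 sin 136° = 13.20, north 19 cos 136° = -13.67
Leg 3 (277°, 30 nmi): east 30 sin 277° = -29.78, north 30 cos 277° = 3.66
Net displacement: -17.03 east, -23.00 north. Direction back to start is (17.03, 23.00): bearing = atan2(17.03, 23.00) mod 360° = 36.52° ≈ 037°.

037°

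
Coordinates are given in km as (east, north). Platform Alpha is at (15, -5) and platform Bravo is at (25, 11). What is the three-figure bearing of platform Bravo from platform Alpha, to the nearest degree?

032°

Δeast = 25 − 15 = 10.00; Δnorth = 11 − -5 = 16.00.
Bearing = atan2(Δeast, Δnorth) mod 360° = 32.01° ≈ 032°.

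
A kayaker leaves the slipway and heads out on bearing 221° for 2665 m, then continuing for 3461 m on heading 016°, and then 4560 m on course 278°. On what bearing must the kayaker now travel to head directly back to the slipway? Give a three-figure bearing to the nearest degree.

Leg 1 (221°, 2665 m): east 2665 sin 221° = -1748.40, north 2665 cos 221° = -2011.30
Leg 2 (016°, 3461 m): east 3461 sin 16° = 953.98, north 3461 cos 16° = 3326.93
Leg 3 (278°, 4560 m): east 4560 sin 278° = -4515.62, north 4560 cos 278° = 634.63
Net displacement: -5310.04 east, 1950.26 north. Direction back to start is (5310.04, -1950.26): bearing = atan2(5310.04, -1950.26) mod 360° = 110.17° ≈ 110°.

110°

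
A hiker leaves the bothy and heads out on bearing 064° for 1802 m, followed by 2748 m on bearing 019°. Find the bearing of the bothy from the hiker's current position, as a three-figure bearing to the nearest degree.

Leg 1 (064°, 1802 m): east 1802 sin 64° = 1619.63, north 1802 cos 64° = 789.94
Leg 2 (019°, 2748 m): east 2748 sin 19° = 894.66, north 2748 cos 19° = 2598.29
Net displacement: 2514.29 east, 3388.23 north. Direction back to start is (-2514.29, -3388.23): bearing = atan2(-2514.29, -3388.23) mod 360° = 216.58° ≈ 217°.

217°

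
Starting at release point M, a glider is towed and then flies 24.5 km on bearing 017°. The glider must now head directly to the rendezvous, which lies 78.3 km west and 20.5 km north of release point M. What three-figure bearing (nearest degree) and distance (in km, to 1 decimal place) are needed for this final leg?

268°, 85.5 km

Leg 1 (017°, 24.5 km): east 24.5 sin 17° = 7.16, north 24.5 cos 17° = 23.43
Current position: (7.16, 23.43). Target: (-78.3, 20.5). Remaining: Δeast = -85.46, Δnorth = -2.93.
Bearing = atan2(-85.46, -2.93) mod 360° = 268.04°; distance = √((-85.46)² + (-2.93)²) = 85.513 km.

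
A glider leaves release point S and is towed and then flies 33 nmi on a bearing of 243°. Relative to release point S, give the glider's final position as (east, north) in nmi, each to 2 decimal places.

(-29.40, -14.98)

Leg 1 (243°, 33 nmi): east 33 sin 243° = -29.40, north 33 cos 243° = -14.98
Summing: -29.40 nmi east, -14.98 nmi north → (-29.40, -14.98).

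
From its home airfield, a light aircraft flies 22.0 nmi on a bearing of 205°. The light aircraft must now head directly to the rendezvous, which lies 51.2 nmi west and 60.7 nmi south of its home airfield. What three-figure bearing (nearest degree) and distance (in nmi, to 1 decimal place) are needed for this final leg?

226°, 58.5 nmi

Leg 1 (205°, 22.0 nmi): east 22.0 sin 205° = -9.30, north 22.0 cos 205° = -19.94
Current position: (-9.30, -19.94). Target: (-51.2, -60.7). Remaining: Δeast = -41.90, Δnorth = -40.76.
Bearing = atan2(-41.90, -40.76) mod 360° = 225.79°; distance = √((-41.90)² + (-40.76)²) = 58.458 nmi.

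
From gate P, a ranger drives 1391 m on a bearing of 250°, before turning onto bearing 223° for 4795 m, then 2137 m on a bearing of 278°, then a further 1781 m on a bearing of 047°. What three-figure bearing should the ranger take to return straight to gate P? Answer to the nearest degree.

065°

Leg 1 (250°, 1391 m): east 1391 sin 250° = -1307.11, north 1391 cos 250° = -475.75
Leg 2 (223°, 4795 m): east 4795 sin 223° = -3270.18, north 4795 cos 223° = -3506.84
Leg 3 (278°, 2137 m): east 2137 sin 278° = -2116.20, north 2137 cos 278° = 297.41
Leg 4 (047°, 1781 m): east 1781 sin 47° = 1302.54, north 1781 cos 47° = 1214.64
Net displacement: -5390.96 east, -2470.54 north. Direction back to start is (5390.96, 2470.54): bearing = atan2(5390.96, 2470.54) mod 360° = 65.38° ≈ 065°.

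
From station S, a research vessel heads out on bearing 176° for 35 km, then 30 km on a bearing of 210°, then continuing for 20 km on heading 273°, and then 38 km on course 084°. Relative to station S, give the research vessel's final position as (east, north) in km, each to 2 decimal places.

(5.26, -55.88)

Leg 1 (176°, 35 km): east 35 sin 176° = 2.44, north 35 cos 176° = -34.91
Leg 2 (210°, 30 km): east 30 sin 210° = -15.00, north 30 cos 210° = -25.98
Leg 3 (273°, 20 km): east 20 sin 273° = -19.97, north 20 cos 273° = 1.05
Leg 4 (084°, 38 km): east 38 sin 84° = 37.79, north 38 cos 84° = 3.97
Summing: 5.26 km east, -55.88 km north → (5.26, -55.88).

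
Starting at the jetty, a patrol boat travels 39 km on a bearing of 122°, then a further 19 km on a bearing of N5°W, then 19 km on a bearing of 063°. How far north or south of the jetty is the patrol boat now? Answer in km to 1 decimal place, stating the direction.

6.9 km north

Leg 1 (122°, 39 km): east 39 sin 122° = 33.07, north 39 cos 122° = -20.67
Leg 2 (N5°W, 19 km): east 19 sin 355° = -1.66, north 19 cos 355° = 18.93
Leg 3 (063°, 19 km): east 19 sin 63° = 16.93, north 19 cos 63° = 8.63
Net north component: 6.89 km.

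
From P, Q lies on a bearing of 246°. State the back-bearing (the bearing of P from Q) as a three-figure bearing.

066°

Back-bearing = 246° − 180° = 066°.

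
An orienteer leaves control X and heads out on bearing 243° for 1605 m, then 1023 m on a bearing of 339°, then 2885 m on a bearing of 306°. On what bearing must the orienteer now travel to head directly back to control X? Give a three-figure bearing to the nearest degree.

115°

Leg 1 (243°, 1605 m): east 1605 sin 243° = -1430.07, north 1605 cos 243° = -728.65
Leg 2 (339°, 1023 m): east 1023 sin 339° = -366.61, north 1023 cos 339° = 955.05
Leg 3 (306°, 2885 m): east 2885 sin 306° = -2334.01, north 2885 cos 306° = 1695.76
Net displacement: -4130.69 east, 1922.16 north. Direction back to start is (4130.69, -1922.16): bearing = atan2(4130.69, -1922.16) mod 360° = 114.95° ≈ 115°.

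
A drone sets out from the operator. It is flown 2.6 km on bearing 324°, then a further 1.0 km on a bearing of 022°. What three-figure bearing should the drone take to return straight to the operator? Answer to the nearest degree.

159°

Leg 1 (324°, 2.6 km): east 2.6 sin 324° = -1.53, north 2.6 cos 324° = 2.10
Leg 2 (022°, 1.0 km): east 1.0 sin 22° = 0.37, north 1.0 cos 22° = 0.93
Net displacement: -1.15 east, 3.03 north. Direction back to start is (1.15, -3.03): bearing = atan2(1.15, -3.03) mod 360° = 159.16° ≈ 159°.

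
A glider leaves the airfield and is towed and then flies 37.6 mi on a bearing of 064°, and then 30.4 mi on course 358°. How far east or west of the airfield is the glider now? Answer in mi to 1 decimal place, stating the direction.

Leg 1 (064°, 37.6 mi): east 37.6 sin 64° = 33.79, north 37.6 cos 64° = 16.48
Leg 2 (358°, 30.4 mi): east 30.4 sin 358° = -1.06, north 30.4 cos 358° = 30.38
Net east component: 32.73 mi.

32.7 mi east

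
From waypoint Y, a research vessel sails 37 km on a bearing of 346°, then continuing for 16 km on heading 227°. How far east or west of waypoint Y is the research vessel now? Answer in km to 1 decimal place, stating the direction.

20.7 km west

Leg 1 (346°, 37 km): east 37 sin 346° = -8.95, north 37 cos 346° = 35.90
Leg 2 (227°, 16 km): east 16 sin 227° = -11.70, north 16 cos 227° = -10.91
Net east component: -20.65 km.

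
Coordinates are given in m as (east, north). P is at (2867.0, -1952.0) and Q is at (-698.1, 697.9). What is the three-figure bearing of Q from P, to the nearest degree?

Δeast = -698.1 − 2867.0 = -3565.10; Δnorth = 697.9 − -1952.0 = 2649.90.
Bearing = atan2(Δeast, Δnorth) mod 360° = 306.62° ≈ 307°.

307°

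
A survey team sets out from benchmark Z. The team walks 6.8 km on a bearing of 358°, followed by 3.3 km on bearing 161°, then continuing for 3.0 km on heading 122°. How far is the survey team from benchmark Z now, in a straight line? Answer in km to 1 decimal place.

Leg 1 (358°, 6.8 km): east 6.8 sin 358° = -0.24, north 6.8 cos 358° = 6.80
Leg 2 (161°, 3.3 km): east 3.3 sin 161° = 1.07, north 3.3 cos 161° = -3.12
Leg 3 (122°, 3.0 km): east 3.0 sin 122° = 2.54, north 3.0 cos 122° = -1.59
Net: 3.38 east, 2.09 north. Distance = √((3.38)² + (2.09)²) = 3.973 km.

4.0 km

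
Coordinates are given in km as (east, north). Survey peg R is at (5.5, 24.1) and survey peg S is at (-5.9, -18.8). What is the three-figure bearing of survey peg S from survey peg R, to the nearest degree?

195°

Δeast = -5.9 − 5.5 = -11.40; Δnorth = -18.8 − 24.1 = -42.90.
Bearing = atan2(Δeast, Δnorth) mod 360° = 194.88° ≈ 195°.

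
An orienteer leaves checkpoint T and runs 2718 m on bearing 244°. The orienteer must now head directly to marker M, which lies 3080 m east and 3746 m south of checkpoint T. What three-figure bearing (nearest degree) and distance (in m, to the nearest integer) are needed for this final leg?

115°, 6085 m

Leg 1 (244°, 2718 m): east 2718 sin 244° = -2442.92, north 2718 cos 244° = -1191.49
Current position: (-2442.92, -1191.49). Target: (3080, -3746). Remaining: Δeast = 5522.92, Δnorth = -2554.51.
Bearing = atan2(5522.92, -2554.51) mod 360° = 114.82°; distance = √((5522.92)² + (-2554.51)²) = 6085.078 m.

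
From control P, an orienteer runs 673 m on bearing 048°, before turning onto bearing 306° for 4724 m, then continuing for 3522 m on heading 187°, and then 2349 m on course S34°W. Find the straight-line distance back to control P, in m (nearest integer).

Leg 1 (048°, 673 m): east 673 sin 48° = 500.14, north 673 cos 48° = 450.32
Leg 2 (306°, 4724 m): east 4724 sin 306° = -3821.80, north 4724 cos 306° = 2776.70
Leg 3 (187°, 3522 m): east 3522 sin 187° = -429.22, north 3522 cos 187° = -3495.75
Leg 4 (S34°W, 2349 m): east 2349 sin 214° = -1313.54, north 2349 cos 214° = -1947.41
Net: -5064.43 east, -2216.13 north. Distance = √((-5064.43)² + (-2216.13)²) = 5528.081 m.

5528 m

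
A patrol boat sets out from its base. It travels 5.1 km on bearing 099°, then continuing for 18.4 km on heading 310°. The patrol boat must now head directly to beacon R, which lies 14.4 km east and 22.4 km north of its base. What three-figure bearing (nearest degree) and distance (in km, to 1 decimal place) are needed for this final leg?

064°, 26.1 km

Leg 1 (099°, 5.1 km): east 5.1 sin 99° = 5.04, north 5.1 cos 99° = -0.80
Leg 2 (310°, 18.4 km): east 18.4 sin 310° = -14.10, north 18.4 cos 310° = 11.83
Current position: (-9.06, 11.03). Target: (14.4, 22.4). Remaining: Δeast = 23.46, Δnorth = 11.37.
Bearing = atan2(23.46, 11.37) mod 360° = 64.14°; distance = √((23.46)² + (11.37)²) = 26.069 km.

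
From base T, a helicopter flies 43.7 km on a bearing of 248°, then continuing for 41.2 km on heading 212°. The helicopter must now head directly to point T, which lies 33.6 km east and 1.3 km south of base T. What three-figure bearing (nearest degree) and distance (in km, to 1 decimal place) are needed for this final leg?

Leg 1 (248°, 43.7 km): east 43.7 sin 248° = -40.52, north 43.7 cos 248° = -16.37
Leg 2 (212°, 41.2 km): east 41.2 sin 212° = -21.83, north 41.2 cos 212° = -34.94
Current position: (-62.35, -51.31). Target: (33.6, -1.3). Remaining: Δeast = 95.95, Δnorth = 50.01.
Bearing = atan2(95.95, 50.01) mod 360° = 62.47°; distance = √((95.95)² + (50.01)²) = 108.201 km.

062°, 108.2 km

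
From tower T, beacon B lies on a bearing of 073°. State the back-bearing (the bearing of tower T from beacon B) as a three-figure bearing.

Back-bearing = 073° + 180° = 253°.

253°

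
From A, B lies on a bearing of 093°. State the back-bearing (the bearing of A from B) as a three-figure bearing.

Back-bearing = 093° + 180° = 273°.

273°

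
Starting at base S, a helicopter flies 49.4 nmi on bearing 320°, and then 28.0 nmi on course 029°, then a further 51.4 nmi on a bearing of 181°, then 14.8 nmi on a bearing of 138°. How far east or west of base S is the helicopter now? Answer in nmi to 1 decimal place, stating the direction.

9.2 nmi west

Leg 1 (320°, 49.4 nmi): east 49.4 sin 320° = -31.75, north 49.4 cos 320° = 37.84
Leg 2 (029°, 28.0 nmi): east 28.0 sin 29° = 13.57, north 28.0 cos 29° = 24.49
Leg 3 (181°, 51.4 nmi): east 51.4 sin 181° = -0.90, north 51.4 cos 181° = -51.39
Leg 4 (138°, 14.8 nmi): east 14.8 sin 138° = 9.90, north 14.8 cos 138° = -11.00
Net east component: -9.17 nmi.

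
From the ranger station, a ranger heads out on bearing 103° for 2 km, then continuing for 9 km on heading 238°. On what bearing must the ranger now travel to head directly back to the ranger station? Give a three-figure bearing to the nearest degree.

Leg 1 (103°, 2 km): east 2 sin 103° = 1.95, north 2 cos 103° = -0.45
Leg 2 (238°, 9 km): east 9 sin 238° = -7.63, north 9 cos 238° = -4.77
Net displacement: -5.68 east, -5.22 north. Direction back to start is (5.68, 5.22): bearing = atan2(5.68, 5.22) mod 360° = 47.44° ≈ 047°.

047°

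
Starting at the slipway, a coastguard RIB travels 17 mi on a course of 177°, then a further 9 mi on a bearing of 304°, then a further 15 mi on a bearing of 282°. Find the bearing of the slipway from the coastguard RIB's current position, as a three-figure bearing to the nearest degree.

067°

Leg 1 (177°, 17 mi): east 17 sin 177° = 0.89, north 17 cos 177° = -16.98
Leg 2 (304°, 9 mi): east 9 sin 304° = -7.46, north 9 cos 304° = 5.03
Leg 3 (282°, 15 mi): east 15 sin 282° = -14.67, north 15 cos 282° = 3.12
Net displacement: -21.24 east, -8.83 north. Direction back to start is (21.24, 8.83): bearing = atan2(21.24, 8.83) mod 360° = 67.44° ≈ 067°.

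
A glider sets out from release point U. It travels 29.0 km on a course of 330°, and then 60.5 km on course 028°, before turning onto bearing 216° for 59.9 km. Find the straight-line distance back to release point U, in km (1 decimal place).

Leg 1 (330°, 29.0 km): east 29.0 sin 330° = -14.50, north 29.0 cos 330° = 25.11
Leg 2 (028°, 60.5 km): east 60.5 sin 28° = 28.40, north 60.5 cos 28° = 53.42
Leg 3 (216°, 59.9 km): east 59.9 sin 216° = -35.21, north 59.9 cos 216° = -48.46
Net: -21.31 east, 30.07 north. Distance = √((-21.31)² + (30.07)²) = 36.855 km.

36.9 km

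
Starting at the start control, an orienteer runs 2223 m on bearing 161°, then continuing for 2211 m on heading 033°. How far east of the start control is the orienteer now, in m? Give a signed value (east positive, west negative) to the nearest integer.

1928 m

Leg 1 (161°, 2223 m): east 2223 sin 161° = 723.74, north 2223 cos 161° = -2101.89
Leg 2 (033°, 2211 m): east 2211 sin 33° = 1204.20, north 2211 cos 33° = 1854.30
Net east component: 1927.93 m.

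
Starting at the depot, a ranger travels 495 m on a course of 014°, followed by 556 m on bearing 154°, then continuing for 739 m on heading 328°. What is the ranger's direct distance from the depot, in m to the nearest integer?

608 m

Leg 1 (014°, 495 m): east 495 sin 14° = 119.75, north 495 cos 14° = 480.30
Leg 2 (154°, 556 m): east 556 sin 154° = 243.73, north 556 cos 154° = -499.73
Leg 3 (328°, 739 m): east 739 sin 328° = -391.61, north 739 cos 328° = 626.71
Net: -28.12 east, 607.27 north. Distance = √((-28.12)² + (607.27)²) = 607.925 m.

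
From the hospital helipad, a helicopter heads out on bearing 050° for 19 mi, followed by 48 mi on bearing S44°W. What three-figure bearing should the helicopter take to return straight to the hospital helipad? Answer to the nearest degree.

Leg 1 (050°, 19 mi): east 19 sin 50° = 14.55, north 19 cos 50° = 12.21
Leg 2 (S44°W, 48 mi): east 48 sin 224° = -33.34, north 48 cos 224° = -34.53
Net displacement: -18.79 east, -22.32 north. Direction back to start is (18.79, 22.32): bearing = atan2(18.79, 22.32) mod 360° = 40.10° ≈ 040°.

040°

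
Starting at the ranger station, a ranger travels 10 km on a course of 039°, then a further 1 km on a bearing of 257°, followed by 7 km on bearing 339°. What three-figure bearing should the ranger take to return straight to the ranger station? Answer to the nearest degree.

Leg 1 (039°, 10 km): east 10 sin 39° = 6.29, north 10 cos 39° = 7.77
Leg 2 (257°, 1 km): east 1 sin 257° = -0.97, north 1 cos 257° = -0.22
Leg 3 (339°, 7 km): east 7 sin 339° = -2.51, north 7 cos 339° = 6.54
Net displacement: 2.81 east, 14.08 north. Direction back to start is (-2.81, -14.08): bearing = atan2(-2.81, -14.08) mod 360° = 191.29° ≈ 191°.

191°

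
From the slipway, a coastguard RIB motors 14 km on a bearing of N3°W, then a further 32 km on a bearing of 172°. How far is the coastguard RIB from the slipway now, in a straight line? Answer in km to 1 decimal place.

18.1 km

Leg 1 (N3°W, 14 km): east 14 sin 357° = -0.73, north 14 cos 357° = 13.98
Leg 2 (172°, 32 km): east 32 sin 172° = 4.45, north 32 cos 172° = -31.69
Net: 3.72 east, -17.71 north. Distance = √((3.72)² + (-17.71)²) = 18.094 km.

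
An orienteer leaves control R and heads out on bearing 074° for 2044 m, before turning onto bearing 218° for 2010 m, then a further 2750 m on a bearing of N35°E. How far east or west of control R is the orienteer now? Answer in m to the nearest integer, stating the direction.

2305 m east

Leg 1 (074°, 2044 m): east 2044 sin 74° = 1964.82, north 2044 cos 74° = 563.40
Leg 2 (218°, 2010 m): east 2010 sin 218° = -1237.48, north 2010 cos 218° = -1583.90
Leg 3 (N35°E, 2750 m): east 2750 sin 35° = 1577.34, north 2750 cos 35° = 2252.67
Net east component: 2304.67 m.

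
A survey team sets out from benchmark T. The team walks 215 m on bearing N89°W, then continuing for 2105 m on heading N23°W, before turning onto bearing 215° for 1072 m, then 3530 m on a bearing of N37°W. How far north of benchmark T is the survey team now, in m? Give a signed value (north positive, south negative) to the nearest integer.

Leg 1 (N89°W, 215 m): east 215 sin 271° = -214.97, north 215 cos 271° = 3.75
Leg 2 (N23°W, 2105 m): east 2105 sin 337° = -822.49, north 2105 cos 337° = 1937.66
Leg 3 (215°, 1072 m): east 1072 sin 215° = -614.87, north 1072 cos 215° = -878.13
Leg 4 (N37°W, 3530 m): east 3530 sin 323° = -2124.41, north 3530 cos 323° = 2819.18
Net north component: 3882.47 m.

3882 m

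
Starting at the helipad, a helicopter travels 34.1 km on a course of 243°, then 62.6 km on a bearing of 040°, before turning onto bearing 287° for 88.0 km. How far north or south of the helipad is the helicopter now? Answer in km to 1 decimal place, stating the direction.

58.2 km north

Leg 1 (243°, 34.1 km): east 34.1 sin 243° = -30.38, north 34.1 cos 243° = -15.48
Leg 2 (040°, 62.6 km): east 62.6 sin 40° = 40.24, north 62.6 cos 40° = 47.95
Leg 3 (287°, 88.0 km): east 88.0 sin 287° = -84.15, north 88.0 cos 287° = 25.73
Net north component: 58.20 km.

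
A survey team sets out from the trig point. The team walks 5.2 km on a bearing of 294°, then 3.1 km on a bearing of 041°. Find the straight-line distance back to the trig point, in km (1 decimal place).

5.2 km

Leg 1 (294°, 5.2 km): east 5.2 sin 294° = -4.75, north 5.2 cos 294° = 2.12
Leg 2 (041°, 3.1 km): east 3.1 sin 41° = 2.03, north 3.1 cos 41° = 2.34
Net: -2.72 east, 4.45 north. Distance = √((-2.72)² + (4.45)²) = 5.218 km.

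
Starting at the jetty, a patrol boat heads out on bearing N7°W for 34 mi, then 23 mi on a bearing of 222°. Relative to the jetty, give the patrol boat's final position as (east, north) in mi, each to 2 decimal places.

Leg 1 (N7°W, 34 mi): east 34 sin 353° = -4.14, north 34 cos 353° = 33.75
Leg 2 (222°, 23 mi): east 23 sin 222° = -15.39, north 23 cos 222° = -17.09
Summing: -19.53 mi east, 16.65 mi north → (-19.53, 16.65).

(-19.53, 16.65)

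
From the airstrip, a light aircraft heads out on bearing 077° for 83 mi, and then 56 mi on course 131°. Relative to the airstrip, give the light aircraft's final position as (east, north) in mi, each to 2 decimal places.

Leg 1 (077°, 83 mi): east 83 sin 77° = 80.87, north 83 cos 77° = 18.67
Leg 2 (131°, 56 mi): east 56 sin 131° = 42.26, north 56 cos 131° = -36.74
Summing: 123.14 mi east, -18.07 mi north → (123.14, -18.07).

(123.14, -18.07)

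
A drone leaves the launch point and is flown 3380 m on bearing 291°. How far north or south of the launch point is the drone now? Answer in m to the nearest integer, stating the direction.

1211 m north

Leg 1 (291°, 3380 m): east 3380 sin 291° = -3155.50, north 3380 cos 291° = 1211.28
Net north component: 1211.28 m.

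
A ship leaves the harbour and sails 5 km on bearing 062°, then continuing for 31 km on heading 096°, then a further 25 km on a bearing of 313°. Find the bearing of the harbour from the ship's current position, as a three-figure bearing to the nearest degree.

226°

Leg 1 (062°, 5 km): east 5 sin 62° = 4.41, north 5 cos 62° = 2.35
Leg 2 (096°, 31 km): east 31 sin 96° = 30.83, north 31 cos 96° = -3.24
Leg 3 (313°, 25 km): east 25 sin 313° = -18.28, north 25 cos 313° = 17.05
Net displacement: 16.96 east, 16.16 north. Direction back to start is (-16.96, -16.16): bearing = atan2(-16.96, -16.16) mod 360° = 226.39° ≈ 226°.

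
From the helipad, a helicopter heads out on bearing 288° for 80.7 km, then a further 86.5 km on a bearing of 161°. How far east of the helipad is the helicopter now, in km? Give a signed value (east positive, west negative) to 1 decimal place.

-48.6 km

Leg 1 (288°, 80.7 km): east 80.7 sin 288° = -76.75, north 80.7 cos 288° = 24.94
Leg 2 (161°, 86.5 km): east 86.5 sin 161° = 28.16, north 86.5 cos 161° = -81.79
Net east component: -48.59 km.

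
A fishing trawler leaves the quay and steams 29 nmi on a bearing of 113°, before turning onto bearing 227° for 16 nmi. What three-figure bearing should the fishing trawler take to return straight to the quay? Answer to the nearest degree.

Leg 1 (113°, 29 nmi): east 29 sin 113° = 26.69, north 29 cos 113° = -11.33
Leg 2 (227°, 16 nmi): east 16 sin 227° = -11.70, north 16 cos 227° = -10.91
Net displacement: 14.99 east, -22.24 north. Direction back to start is (-14.99, 22.24): bearing = atan2(-14.99, 22.24) mod 360° = 326.02° ≈ 326°.

326°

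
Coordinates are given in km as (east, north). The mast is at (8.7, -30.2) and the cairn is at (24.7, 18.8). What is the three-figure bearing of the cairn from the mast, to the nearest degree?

018°

Δeast = 24.7 − 8.7 = 16.00; Δnorth = 18.8 − -30.2 = 49.00.
Bearing = atan2(Δeast, Δnorth) mod 360° = 18.08° ≈ 018°.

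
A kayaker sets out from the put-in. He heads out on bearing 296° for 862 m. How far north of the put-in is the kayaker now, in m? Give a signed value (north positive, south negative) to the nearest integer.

378 m

Leg 1 (296°, 862 m): east 862 sin 296° = -774.76, north 862 cos 296° = 377.88
Net north component: 377.88 m.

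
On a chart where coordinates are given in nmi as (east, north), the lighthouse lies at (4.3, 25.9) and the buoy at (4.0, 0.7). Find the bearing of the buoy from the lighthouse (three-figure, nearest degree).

Δeast = 4.0 − 4.3 = -0.30; Δnorth = 0.7 − 25.9 = -25.20.
Bearing = atan2(Δeast, Δnorth) mod 360° = 180.68° ≈ 181°.

181°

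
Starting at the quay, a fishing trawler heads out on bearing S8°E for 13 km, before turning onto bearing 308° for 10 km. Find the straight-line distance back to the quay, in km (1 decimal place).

9.1 km

Leg 1 (S8°E, 13 km): east 13 sin 172° = 1.81, north 13 cos 172° = -12.87
Leg 2 (308°, 10 km): east 10 sin 308° = -7.88, north 10 cos 308° = 6.16
Net: -6.07 east, -6.72 north. Distance = √((-6.07)² + (-6.72)²) = 9.054 km.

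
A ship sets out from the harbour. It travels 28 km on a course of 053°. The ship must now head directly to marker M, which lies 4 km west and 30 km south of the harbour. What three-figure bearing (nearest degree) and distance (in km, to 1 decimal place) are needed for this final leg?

209°, 53.8 km

Leg 1 (053°, 28 km): east 28 sin 53° = 22.36, north 28 cos 53° = 16.85
Current position: (22.36, 16.85). Target: (-4, -30). Remaining: Δeast = -26.36, Δnorth = -46.85.
Bearing = atan2(-26.36, -46.85) mod 360° = 209.37°; distance = √((-26.36)² + (-46.85)²) = 53.758 km.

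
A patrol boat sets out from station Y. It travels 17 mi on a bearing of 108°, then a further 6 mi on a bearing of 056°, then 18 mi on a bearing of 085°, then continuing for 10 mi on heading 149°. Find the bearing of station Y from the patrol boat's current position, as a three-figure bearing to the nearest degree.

Leg 1 (108°, 17 mi): east 17 sin 108° = 16.17, north 17 cos 108° = -5.25
Leg 2 (056°, 6 mi): east 6 sin 56° = 4.97, north 6 cos 56° = 3.36
Leg 3 (085°, 18 mi): east 18 sin 85° = 17.93, north 18 cos 85° = 1.57
Leg 4 (149°, 10 mi): east 10 sin 149° = 5.15, north 10 cos 149° = -8.57
Net displacement: 44.22 east, -8.90 north. Direction back to start is (-44.22, 8.90): bearing = atan2(-44.22, 8.90) mod 360° = 281.38° ≈ 281°.

281°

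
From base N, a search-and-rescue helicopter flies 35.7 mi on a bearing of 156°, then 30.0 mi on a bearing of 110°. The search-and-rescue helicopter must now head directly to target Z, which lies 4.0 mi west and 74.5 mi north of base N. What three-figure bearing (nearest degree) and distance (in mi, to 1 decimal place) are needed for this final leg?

Leg 1 (156°, 35.7 mi): east 35.7 sin 156° = 14.52, north 35.7 cos 156° = -32.61
Leg 2 (110°, 30.0 mi): east 30.0 sin 110° = 28.19, north 30.0 cos 110° = -10.26
Current position: (42.71, -42.87). Target: (-4.0, 74.5). Remaining: Δeast = -46.71, Δnorth = 117.37.
Bearing = atan2(-46.71, 117.37) mod 360° = 338.30°; distance = √((-46.71)² + (117.37)²) = 126.328 mi.

338°, 126.3 mi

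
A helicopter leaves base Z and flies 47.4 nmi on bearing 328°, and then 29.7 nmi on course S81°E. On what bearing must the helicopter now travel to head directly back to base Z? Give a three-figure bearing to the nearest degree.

Leg 1 (328°, 47.4 nmi): east 47.4 sin 328° = -25.12, north 47.4 cos 328° = 40.20
Leg 2 (S81°E, 29.7 nmi): east 29.7 sin 99° = 29.33, north 29.7 cos 99° = -4.65
Net displacement: 4.22 east, 35.55 north. Direction back to start is (-4.22, -35.55): bearing = atan2(-4.22, -35.55) mod 360° = 186.76° ≈ 187°.

187°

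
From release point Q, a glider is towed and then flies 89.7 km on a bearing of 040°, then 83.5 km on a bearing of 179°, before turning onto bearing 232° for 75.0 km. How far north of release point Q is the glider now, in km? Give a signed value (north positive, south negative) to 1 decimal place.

Leg 1 (040°, 89.7 km): east 89.7 sin 40° = 57.66, north 89.7 cos 40° = 68.71
Leg 2 (179°, 83.5 km): east 83.5 sin 179° = 1.46, north 83.5 cos 179° = -83.49
Leg 3 (232°, 75.0 km): east 75.0 sin 232° = -59.10, north 75.0 cos 232° = -46.17
Net north component: -60.95 km.

-60.9 km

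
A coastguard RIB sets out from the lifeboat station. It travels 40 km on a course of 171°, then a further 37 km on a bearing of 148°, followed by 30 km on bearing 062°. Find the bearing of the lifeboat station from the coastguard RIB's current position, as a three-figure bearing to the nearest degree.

Leg 1 (171°, 40 km): east 40 sin 171° = 6.26, north 40 cos 171° = -39.51
Leg 2 (148°, 37 km): east 37 sin 148° = 19.61, north 37 cos 148° = -31.38
Leg 3 (062°, 30 km): east 30 sin 62° = 26.49, north 30 cos 62° = 14.08
Net displacement: 52.35 east, -56.80 north. Direction back to start is (-52.35, 56.80): bearing = atan2(-52.35, 56.80) mod 360° = 317.33° ≈ 317°.

317°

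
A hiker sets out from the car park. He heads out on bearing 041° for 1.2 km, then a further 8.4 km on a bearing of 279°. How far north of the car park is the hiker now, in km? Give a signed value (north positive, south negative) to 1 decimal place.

Leg 1 (041°, 1.2 km): east 1.2 sin 41° = 0.79, north 1.2 cos 41° = 0.91
Leg 2 (279°, 8.4 km): east 8.4 sin 279° = -8.30, north 8.4 cos 279° = 1.31
Net north component: 2.22 km.

2.2 km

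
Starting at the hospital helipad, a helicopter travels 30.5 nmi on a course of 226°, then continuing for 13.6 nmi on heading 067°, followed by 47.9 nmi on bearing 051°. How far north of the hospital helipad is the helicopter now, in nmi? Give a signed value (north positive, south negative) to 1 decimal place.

14.3 nmi

Leg 1 (226°, 30.5 nmi): east 30.5 sin 226° = -21.94, north 30.5 cos 226° = -21.19
Leg 2 (067°, 13.6 nmi): east 13.6 sin 67° = 12.52, north 13.6 cos 67° = 5.31
Leg 3 (051°, 47.9 nmi): east 47.9 sin 51° = 37.23, north 47.9 cos 51° = 30.14
Net north component: 14.27 nmi.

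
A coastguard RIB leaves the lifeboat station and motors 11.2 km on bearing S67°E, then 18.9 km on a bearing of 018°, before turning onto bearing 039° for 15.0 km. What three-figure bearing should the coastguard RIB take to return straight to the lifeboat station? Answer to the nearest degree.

225°

Leg 1 (S67°E, 11.2 km): east 11.2 sin 113° = 10.31, north 11.2 cos 113° = -4.38
Leg 2 (018°, 18.9 km): east 18.9 sin 18° = 5.84, north 18.9 cos 18° = 17.97
Leg 3 (039°, 15.0 km): east 15.0 sin 39° = 9.44, north 15.0 cos 39° = 11.66
Net displacement: 25.59 east, 25.26 north. Direction back to start is (-25.59, -25.26): bearing = atan2(-25.59, -25.26) mod 360° = 225.38° ≈ 225°.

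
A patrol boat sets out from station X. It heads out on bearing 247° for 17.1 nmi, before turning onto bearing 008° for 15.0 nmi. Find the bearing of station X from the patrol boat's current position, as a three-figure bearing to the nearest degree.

Leg 1 (247°, 17.1 nmi): east 17.1 sin 247° = -15.74, north 17.1 cos 247° = -6.68
Leg 2 (008°, 15.0 nmi): east 15.0 sin 8° = 2.09, north 15.0 cos 8° = 14.85
Net displacement: -13.65 east, 8.17 north. Direction back to start is (13.65, -8.17): bearing = atan2(13.65, -8.17) mod 360° = 120.90° ≈ 121°.

121°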